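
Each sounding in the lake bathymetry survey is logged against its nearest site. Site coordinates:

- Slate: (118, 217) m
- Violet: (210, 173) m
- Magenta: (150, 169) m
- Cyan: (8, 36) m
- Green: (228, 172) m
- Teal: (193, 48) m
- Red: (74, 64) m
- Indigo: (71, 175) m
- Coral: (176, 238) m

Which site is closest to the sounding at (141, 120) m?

Magenta

Squared distances to each site:
Slate: 9938.000; Violet: 7570.000; Magenta: 2482.000; Cyan: 24745.000; Green: 10273.000; Teal: 7888.000; Red: 7625.000; Indigo: 7925.000; Coral: 15149.000.
Minimum at Magenta.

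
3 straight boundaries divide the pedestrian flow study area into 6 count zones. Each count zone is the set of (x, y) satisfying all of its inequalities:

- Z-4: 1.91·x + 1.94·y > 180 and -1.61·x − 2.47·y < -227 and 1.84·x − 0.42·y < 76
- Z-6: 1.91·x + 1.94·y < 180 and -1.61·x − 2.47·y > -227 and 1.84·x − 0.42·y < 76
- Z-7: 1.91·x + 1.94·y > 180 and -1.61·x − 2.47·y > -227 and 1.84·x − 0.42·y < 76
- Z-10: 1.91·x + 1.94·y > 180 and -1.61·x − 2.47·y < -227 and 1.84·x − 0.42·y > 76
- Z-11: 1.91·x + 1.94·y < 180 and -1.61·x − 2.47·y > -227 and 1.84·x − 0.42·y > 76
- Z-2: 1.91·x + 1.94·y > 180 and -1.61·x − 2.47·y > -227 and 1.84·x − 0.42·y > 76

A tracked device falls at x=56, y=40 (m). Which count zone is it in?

Z-2

1.91·56 + 1.94·40 = 184.560, which is > 180
-1.61·56 − 2.47·40 = -188.960, which is > -227
1.84·56 − 0.42·40 = 86.240, which is > 76
This sign pattern matches Z-2.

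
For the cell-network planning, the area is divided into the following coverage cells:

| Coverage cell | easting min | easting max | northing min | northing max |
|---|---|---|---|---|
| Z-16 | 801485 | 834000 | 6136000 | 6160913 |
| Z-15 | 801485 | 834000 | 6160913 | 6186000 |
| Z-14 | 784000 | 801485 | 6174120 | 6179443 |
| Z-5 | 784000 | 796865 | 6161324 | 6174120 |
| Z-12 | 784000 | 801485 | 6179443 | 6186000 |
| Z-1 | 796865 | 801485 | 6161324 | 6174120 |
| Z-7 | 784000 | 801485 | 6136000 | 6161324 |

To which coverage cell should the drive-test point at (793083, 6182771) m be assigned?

The point has easting = 793083 and northing = 6182771.
Only Z-12 satisfies 784000 ≤ easting ≤ 801485 and 6179443 ≤ northing ≤ 6186000.

Z-12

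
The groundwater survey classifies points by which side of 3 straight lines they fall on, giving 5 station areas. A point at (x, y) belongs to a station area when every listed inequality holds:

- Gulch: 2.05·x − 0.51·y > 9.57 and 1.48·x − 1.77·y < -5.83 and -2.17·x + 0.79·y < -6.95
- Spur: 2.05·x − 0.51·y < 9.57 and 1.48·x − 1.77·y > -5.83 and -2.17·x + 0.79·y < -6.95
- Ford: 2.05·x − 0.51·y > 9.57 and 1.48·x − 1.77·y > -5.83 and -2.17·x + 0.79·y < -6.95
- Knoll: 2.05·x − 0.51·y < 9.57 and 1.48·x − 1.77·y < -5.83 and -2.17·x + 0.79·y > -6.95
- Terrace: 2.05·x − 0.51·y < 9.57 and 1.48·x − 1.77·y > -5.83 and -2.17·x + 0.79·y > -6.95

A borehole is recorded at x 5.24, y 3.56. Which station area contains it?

2.05·5.24 − 0.51·3.56 = 8.926, which is < 9.57
1.48·5.24 − 1.77·3.56 = 1.454, which is > -5.83
-2.17·5.24 + 0.79·3.56 = -8.558, which is < -6.95
This sign pattern matches Spur.

Spur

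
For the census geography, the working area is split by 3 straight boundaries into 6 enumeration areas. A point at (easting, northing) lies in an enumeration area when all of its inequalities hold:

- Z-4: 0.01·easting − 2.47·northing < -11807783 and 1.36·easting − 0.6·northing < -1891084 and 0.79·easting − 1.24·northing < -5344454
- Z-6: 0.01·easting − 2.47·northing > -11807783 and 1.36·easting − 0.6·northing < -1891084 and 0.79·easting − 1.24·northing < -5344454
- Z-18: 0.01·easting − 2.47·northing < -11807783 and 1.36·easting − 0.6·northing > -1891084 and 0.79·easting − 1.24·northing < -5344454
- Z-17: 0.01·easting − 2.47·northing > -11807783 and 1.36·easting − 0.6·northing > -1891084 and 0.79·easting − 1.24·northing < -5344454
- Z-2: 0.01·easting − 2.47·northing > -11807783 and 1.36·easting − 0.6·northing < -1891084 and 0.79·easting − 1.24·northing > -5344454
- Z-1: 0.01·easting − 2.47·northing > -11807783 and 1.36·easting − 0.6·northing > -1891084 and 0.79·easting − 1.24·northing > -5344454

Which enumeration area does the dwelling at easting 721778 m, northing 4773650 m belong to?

0.01·721778 − 2.47·4773650 = -11783697.720, which is > -11807783
1.36·721778 − 0.6·4773650 = -1882571.920, which is > -1891084
0.79·721778 − 1.24·4773650 = -5349121.380, which is < -5344454
This sign pattern matches Z-17.

Z-17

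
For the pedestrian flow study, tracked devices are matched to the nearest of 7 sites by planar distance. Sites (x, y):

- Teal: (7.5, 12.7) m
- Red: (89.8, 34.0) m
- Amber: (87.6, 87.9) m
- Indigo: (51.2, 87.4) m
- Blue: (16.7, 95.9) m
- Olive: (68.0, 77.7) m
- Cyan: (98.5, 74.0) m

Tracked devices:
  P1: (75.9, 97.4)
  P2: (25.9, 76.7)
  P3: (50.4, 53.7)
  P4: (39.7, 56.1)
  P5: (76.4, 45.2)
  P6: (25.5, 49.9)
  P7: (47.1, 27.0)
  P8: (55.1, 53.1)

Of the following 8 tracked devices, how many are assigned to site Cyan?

P1 → Amber
P2 → Blue
P3 → Olive
P4 → Indigo
P5 → Red
P6 → Teal
P7 → Teal
P8 → Olive
0 of the 8 go to Cyan.

0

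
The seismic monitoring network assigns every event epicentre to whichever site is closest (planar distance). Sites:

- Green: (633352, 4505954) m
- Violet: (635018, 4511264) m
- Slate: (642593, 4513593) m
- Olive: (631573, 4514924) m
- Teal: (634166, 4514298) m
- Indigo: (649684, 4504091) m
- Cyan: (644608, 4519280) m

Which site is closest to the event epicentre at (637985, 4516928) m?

Teal

Squared distances to each site:
Green: 141893365.000; Violet: 40883985.000; Slate: 32355889.000; Olive: 45129760.000; Teal: 21501661.000; Indigo: 301655170.000; Cyan: 49396033.000.
Minimum at Teal.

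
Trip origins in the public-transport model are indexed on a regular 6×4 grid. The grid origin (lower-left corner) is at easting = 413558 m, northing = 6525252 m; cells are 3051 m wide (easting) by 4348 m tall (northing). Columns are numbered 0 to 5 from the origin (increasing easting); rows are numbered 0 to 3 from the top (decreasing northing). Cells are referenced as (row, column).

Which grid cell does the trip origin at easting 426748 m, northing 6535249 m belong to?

(1, 4)

Column index: ⌊(426748 − 413558) / 3051⌋ = ⌊4.323⌋ = 4
Row offset from origin: ⌊(6535249 − 6525252) / 4348⌋ = ⌊2.299⌋ = 2 → row 1 (counted from top)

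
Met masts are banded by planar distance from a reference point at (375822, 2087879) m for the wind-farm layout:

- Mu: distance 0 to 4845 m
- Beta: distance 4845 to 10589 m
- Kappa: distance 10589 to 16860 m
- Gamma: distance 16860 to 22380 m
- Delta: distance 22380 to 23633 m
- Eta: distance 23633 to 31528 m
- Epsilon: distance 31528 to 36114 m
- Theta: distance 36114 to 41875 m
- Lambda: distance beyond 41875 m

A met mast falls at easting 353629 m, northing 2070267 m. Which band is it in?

Eta

Distance = √((353629−375822)² + (2070267−2087879)²) = √(492529249.000 + 310182544.000) = 28332.169 m.
23633 ≤ 28332.169 < 31528 → Eta.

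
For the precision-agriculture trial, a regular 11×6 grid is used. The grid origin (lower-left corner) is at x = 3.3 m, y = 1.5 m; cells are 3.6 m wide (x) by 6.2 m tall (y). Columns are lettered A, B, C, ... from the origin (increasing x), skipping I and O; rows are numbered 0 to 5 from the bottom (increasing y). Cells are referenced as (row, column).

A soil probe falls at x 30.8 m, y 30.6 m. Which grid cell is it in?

Column index: ⌊(30.8 − 3.3) / 3.6⌋ = ⌊7.639⌋ = 7 → column H
Row offset from origin: ⌊(30.6 − 1.5) / 6.2⌋ = ⌊4.694⌋ = 4 → row 4

(4, H)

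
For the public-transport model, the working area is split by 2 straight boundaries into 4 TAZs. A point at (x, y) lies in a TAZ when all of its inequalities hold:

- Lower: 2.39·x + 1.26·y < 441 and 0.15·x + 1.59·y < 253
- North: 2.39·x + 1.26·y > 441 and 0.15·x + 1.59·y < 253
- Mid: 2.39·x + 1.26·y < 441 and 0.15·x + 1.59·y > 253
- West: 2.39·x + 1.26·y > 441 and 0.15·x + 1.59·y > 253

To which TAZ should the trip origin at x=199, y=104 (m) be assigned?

North

2.39·199 + 1.26·104 = 606.650, which is > 441
0.15·199 + 1.59·104 = 195.210, which is < 253
This sign pattern matches North.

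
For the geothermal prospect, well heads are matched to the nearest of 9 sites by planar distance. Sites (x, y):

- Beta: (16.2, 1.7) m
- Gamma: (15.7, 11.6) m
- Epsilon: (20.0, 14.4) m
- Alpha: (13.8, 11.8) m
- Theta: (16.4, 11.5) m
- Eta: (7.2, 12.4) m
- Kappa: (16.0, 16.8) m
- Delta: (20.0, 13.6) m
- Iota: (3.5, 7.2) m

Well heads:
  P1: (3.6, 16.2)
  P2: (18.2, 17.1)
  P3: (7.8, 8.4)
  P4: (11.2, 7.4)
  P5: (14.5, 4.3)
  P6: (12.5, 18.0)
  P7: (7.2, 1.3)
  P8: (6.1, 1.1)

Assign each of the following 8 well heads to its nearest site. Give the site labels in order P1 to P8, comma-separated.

Eta, Kappa, Eta, Alpha, Beta, Kappa, Iota, Iota

P1 → Eta (d²=27.40)
P2 → Kappa (d²=4.93)
P3 → Eta (d²=16.36)
P4 → Alpha (d²=26.12)
P5 → Beta (d²=9.65)
P6 → Kappa (d²=13.69)
P7 → Iota (d²=48.50)
P8 → Iota (d²=43.97)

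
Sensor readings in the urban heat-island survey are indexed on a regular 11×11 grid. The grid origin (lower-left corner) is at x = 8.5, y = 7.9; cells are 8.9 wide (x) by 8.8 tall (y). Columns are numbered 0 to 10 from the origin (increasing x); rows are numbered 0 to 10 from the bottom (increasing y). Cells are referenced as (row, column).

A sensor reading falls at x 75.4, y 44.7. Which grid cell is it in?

(4, 7)

Column index: ⌊(75.4 − 8.5) / 8.9⌋ = ⌊7.517⌋ = 7
Row offset from origin: ⌊(44.7 − 7.9) / 8.8⌋ = ⌊4.182⌋ = 4 → row 4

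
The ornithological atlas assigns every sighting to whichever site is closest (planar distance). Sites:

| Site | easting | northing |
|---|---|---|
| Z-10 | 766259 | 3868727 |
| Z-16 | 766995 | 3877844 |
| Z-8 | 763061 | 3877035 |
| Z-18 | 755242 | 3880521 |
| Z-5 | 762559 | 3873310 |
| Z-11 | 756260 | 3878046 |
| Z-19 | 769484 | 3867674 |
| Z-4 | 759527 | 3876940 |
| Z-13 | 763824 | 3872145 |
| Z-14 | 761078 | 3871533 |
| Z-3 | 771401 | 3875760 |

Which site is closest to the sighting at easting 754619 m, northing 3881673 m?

Squared distances to each site:
Z-10: 303088516.000; Z-16: 167826617.000; Z-8: 92778408.000; Z-18: 1715233.000; Z-5: 132983369.000; Z-11: 15848010.000; Z-19: 416940226.000; Z-4: 46489753.000; Z-13: 175514809.000; Z-14: 144538281.000; Z-3: 316599093.000.
Minimum at Z-18.

Z-18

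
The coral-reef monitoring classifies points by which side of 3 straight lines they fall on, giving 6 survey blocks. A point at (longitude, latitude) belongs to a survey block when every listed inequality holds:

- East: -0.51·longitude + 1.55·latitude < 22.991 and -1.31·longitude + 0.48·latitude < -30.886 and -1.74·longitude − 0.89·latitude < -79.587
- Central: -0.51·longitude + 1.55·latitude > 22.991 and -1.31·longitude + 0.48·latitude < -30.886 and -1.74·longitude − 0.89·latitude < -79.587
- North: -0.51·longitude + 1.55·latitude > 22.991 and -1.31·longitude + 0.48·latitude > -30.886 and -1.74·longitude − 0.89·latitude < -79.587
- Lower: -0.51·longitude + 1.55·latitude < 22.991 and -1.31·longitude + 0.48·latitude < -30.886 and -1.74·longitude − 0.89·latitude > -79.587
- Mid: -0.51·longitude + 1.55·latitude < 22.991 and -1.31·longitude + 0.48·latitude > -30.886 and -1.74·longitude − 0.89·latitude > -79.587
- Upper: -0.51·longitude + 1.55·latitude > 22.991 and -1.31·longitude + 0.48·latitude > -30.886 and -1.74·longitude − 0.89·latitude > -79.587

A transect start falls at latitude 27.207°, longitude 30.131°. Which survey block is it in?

Upper

-0.51·30.131 + 1.55·27.207 = 26.804, which is > 22.991
-1.31·30.131 + 0.48·27.207 = -26.412, which is > -30.886
-1.74·30.131 − 0.89·27.207 = -76.642, which is > -79.587
This sign pattern matches Upper.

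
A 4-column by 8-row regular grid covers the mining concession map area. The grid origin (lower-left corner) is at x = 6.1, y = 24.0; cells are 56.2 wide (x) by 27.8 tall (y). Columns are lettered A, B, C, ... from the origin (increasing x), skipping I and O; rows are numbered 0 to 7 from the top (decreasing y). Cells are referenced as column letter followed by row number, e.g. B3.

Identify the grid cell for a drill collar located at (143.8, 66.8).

C6

Column index: ⌊(143.8 − 6.1) / 56.2⌋ = ⌊2.450⌋ = 2 → column C
Row offset from origin: ⌊(66.8 − 24.0) / 27.8⌋ = ⌊1.540⌋ = 1 → row 6 (counted from top)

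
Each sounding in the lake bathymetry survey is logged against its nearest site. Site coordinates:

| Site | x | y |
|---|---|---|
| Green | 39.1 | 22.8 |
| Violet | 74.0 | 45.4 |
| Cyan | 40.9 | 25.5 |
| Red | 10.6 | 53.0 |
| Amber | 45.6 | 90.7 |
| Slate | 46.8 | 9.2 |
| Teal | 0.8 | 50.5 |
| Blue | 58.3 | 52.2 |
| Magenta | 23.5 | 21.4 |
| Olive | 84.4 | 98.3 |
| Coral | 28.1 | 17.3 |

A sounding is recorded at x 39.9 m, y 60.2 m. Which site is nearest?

Squared distances to each site:
Green: 1399.400; Violet: 1381.850; Cyan: 1205.090; Red: 910.330; Amber: 962.740; Slate: 2648.610; Teal: 1622.900; Blue: 402.560; Magenta: 1774.400; Olive: 3431.860; Coral: 1979.650.
Minimum at Blue.

Blue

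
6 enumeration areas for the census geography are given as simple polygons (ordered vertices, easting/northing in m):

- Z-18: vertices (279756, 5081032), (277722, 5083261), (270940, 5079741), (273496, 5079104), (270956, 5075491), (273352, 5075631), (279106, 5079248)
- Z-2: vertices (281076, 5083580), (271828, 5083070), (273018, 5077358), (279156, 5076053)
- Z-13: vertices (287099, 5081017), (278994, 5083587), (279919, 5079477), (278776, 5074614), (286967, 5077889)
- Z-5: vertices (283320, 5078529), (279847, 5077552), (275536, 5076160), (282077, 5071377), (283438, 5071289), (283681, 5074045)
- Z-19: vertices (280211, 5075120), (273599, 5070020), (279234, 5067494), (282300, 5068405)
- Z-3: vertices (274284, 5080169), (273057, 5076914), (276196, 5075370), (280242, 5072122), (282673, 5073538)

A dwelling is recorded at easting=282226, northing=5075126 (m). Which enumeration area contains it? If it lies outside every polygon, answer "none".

Z-5

Cast a ray rightward from (282226, 5075126). For each polygon, the edges (by vertex number in listed order) whose endpoints lie on opposite sides of northing = 5075126, where each meets that height, and whether that is right or left of the point:
Z-18: no edge straddles that height → 0 crossings.
Z-2: no edge straddles that height → 0 crossings.
Z-13: 3–4 at easting≈278896.3 (left), 4–5 at easting≈280056.5 (left) → 0 crossings.
Z-5: 3–4 at easting≈276950.0 (left), 6–1 at easting≈283594.0 (right) → 1 crossing.
Z-19: no edge straddles that height → 0 crossings.
Z-3: 3–4 at easting≈276499.9 (left), 5–1 at easting≈280664.0 (left) → 0 crossings.
Only Z-5 has an odd count, so the point is inside Z-5.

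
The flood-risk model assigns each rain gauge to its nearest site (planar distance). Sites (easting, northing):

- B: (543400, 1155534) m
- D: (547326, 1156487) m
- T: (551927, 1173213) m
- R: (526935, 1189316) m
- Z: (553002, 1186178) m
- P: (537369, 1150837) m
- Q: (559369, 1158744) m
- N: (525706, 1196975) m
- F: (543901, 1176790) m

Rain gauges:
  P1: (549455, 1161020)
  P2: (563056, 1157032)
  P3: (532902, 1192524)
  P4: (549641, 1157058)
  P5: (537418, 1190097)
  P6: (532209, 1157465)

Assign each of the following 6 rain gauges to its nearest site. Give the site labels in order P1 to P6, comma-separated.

P1 → D (d²=25080730.00)
P2 → Q (d²=16524913.00)
P3 → R (d²=45896353.00)
P4 → D (d²=5685266.00)
P5 → R (d²=110503250.00)
P6 → P (d²=70555984.00)

D, Q, R, D, R, P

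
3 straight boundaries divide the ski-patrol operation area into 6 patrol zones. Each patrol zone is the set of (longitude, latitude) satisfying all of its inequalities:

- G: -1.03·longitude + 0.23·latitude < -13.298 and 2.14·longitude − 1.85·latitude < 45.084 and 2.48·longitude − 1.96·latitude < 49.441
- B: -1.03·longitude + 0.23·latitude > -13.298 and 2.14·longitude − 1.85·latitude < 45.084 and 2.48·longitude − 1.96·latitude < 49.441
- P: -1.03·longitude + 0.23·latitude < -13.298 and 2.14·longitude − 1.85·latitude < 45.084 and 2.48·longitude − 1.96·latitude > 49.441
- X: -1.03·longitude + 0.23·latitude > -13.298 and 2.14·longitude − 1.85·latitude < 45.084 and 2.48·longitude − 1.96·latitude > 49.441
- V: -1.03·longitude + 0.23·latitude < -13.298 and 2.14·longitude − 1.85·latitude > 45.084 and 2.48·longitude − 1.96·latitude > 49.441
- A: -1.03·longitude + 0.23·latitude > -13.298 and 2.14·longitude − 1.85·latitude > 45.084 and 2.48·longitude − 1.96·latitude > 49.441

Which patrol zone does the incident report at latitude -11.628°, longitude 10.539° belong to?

G

-1.03·10.539 + 0.23·-11.628 = -13.530, which is < -13.298
2.14·10.539 − 1.85·-11.628 = 44.065, which is < 45.084
2.48·10.539 − 1.96·-11.628 = 48.928, which is < 49.441
This sign pattern matches G.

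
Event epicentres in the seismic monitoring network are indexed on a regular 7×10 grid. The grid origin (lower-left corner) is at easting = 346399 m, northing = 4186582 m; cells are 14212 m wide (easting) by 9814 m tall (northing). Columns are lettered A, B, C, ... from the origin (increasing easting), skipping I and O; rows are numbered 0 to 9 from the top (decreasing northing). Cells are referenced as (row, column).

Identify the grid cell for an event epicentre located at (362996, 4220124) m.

Column index: ⌊(362996 − 346399) / 14212⌋ = ⌊1.168⌋ = 1 → column B
Row offset from origin: ⌊(4220124 − 4186582) / 9814⌋ = ⌊3.418⌋ = 3 → row 6 (counted from top)

(6, B)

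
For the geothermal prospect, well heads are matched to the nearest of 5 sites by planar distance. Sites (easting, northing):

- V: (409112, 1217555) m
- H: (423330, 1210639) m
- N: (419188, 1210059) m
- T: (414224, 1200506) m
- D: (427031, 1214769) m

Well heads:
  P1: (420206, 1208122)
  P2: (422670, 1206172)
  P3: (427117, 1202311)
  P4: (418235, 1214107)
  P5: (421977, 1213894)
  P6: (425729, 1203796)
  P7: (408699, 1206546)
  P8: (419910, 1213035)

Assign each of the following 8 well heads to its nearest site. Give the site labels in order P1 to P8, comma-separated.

N, H, H, N, H, H, T, N

P1 → N (d²=4788293.00)
P2 → H (d²=20389689.00)
P3 → H (d²=83696953.00)
P4 → N (d²=17294513.00)
P5 → H (d²=12425634.00)
P6 → H (d²=52581850.00)
P7 → T (d²=67007225.00)
P8 → N (d²=9377860.00)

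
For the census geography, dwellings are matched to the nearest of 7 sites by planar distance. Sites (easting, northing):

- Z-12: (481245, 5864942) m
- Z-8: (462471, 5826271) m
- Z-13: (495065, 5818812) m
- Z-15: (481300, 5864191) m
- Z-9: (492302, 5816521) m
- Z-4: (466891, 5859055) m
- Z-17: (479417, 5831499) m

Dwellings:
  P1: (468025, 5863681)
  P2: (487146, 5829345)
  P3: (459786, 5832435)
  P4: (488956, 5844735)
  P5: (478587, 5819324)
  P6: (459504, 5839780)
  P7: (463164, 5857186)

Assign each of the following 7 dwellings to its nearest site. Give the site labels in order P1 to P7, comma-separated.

P1 → Z-4 (d²=22685832.00)
P2 → Z-17 (d²=64377157.00)
P3 → Z-8 (d²=45204121.00)
P4 → Z-17 (d²=266184217.00)
P5 → Z-17 (d²=148919525.00)
P6 → Z-8 (d²=191296170.00)
P7 → Z-4 (d²=17383690.00)

Z-4, Z-17, Z-8, Z-17, Z-17, Z-8, Z-4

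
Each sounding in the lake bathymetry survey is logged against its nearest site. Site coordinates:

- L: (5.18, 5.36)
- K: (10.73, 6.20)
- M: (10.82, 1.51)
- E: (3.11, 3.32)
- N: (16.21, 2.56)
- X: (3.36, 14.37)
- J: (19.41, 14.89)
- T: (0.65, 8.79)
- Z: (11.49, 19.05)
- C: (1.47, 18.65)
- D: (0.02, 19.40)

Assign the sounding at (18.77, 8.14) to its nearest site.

Squared distances to each site:
L: 192.416; K: 68.405; M: 107.159; E: 268.468; N: 37.690; X: 276.281; J: 45.972; T: 328.757; Z: 172.026; C: 409.750; D: 478.350.
Minimum at N.

N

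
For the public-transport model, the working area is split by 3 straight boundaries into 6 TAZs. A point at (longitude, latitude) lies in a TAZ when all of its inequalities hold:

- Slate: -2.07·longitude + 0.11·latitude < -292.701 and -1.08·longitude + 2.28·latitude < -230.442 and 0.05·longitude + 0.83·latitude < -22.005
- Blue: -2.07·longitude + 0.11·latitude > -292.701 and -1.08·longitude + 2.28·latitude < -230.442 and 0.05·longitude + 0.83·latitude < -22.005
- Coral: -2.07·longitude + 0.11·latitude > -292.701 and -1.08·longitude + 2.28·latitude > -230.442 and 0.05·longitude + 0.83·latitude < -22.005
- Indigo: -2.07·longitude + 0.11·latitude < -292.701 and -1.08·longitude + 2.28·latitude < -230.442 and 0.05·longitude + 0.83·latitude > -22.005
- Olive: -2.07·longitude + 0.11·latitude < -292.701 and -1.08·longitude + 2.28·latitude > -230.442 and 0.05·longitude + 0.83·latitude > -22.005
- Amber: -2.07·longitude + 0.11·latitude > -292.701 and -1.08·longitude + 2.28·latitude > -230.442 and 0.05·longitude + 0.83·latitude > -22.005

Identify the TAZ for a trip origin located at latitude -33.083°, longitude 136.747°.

Amber

-2.07·136.747 + 0.11·-33.083 = -286.705, which is > -292.701
-1.08·136.747 + 2.28·-33.083 = -223.116, which is > -230.442
0.05·136.747 + 0.83·-33.083 = -20.622, which is > -22.005
This sign pattern matches Amber.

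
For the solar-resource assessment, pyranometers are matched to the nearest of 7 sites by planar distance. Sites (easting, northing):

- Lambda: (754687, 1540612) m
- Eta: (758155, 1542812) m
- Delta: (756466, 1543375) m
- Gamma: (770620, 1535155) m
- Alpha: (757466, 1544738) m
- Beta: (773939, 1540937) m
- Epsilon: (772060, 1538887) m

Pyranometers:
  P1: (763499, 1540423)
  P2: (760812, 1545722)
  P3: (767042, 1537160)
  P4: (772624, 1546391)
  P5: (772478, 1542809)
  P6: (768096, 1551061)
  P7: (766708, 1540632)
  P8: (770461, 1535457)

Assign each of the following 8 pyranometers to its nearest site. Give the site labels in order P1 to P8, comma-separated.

P1 → Eta (d²=34265657.00)
P2 → Alpha (d²=12163972.00)
P3 → Gamma (d²=16822109.00)
P4 → Beta (d²=31475341.00)
P5 → Beta (d²=5638905.00)
P6 → Beta (d²=136636025.00)
P7 → Epsilon (d²=31688929.00)
P8 → Gamma (d²=116485.00)

Eta, Alpha, Gamma, Beta, Beta, Beta, Epsilon, Gamma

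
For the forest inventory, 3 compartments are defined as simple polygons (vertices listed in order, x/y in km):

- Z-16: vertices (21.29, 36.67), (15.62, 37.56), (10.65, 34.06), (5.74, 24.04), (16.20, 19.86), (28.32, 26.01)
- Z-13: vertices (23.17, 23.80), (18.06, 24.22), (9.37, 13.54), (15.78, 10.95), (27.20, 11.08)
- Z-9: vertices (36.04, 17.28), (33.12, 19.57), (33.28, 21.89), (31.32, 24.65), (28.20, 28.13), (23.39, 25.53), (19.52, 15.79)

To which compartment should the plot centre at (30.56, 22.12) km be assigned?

Z-9

Cast a ray rightward from (30.56, 22.12). For each polygon, the edges (by vertex number in listed order) whose endpoints lie on opposite sides of y = 22.12, where each meets that height, and whether that is right or left of the point:
Z-16: 4–5 at x≈10.545 (left), 5–6 at x≈20.654 (left) → 0 crossings.
Z-13: 2–3 at x≈16.351 (left), 5–1 at x≈23.702 (left) → 0 crossings.
Z-9: 3–4 at x≈33.117 (right), 6–7 at x≈22.035 (left) → 1 crossing.
Only Z-9 has an odd count, so the point is inside Z-9.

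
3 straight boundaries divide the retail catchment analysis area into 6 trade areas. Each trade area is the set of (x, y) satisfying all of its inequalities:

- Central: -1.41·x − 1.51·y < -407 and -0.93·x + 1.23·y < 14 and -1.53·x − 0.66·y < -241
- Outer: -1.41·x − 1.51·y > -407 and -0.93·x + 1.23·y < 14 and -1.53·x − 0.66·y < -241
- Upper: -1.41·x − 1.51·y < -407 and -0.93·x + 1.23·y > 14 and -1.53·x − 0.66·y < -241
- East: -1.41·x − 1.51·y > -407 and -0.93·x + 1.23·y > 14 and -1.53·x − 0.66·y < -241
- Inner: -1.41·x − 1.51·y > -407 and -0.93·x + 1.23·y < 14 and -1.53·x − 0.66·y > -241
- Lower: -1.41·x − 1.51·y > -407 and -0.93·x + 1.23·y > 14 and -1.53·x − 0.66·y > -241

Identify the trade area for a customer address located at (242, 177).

-1.41·242 − 1.51·177 = -608.490, which is < -407
-0.93·242 + 1.23·177 = -7.350, which is < 14
-1.53·242 − 0.66·177 = -487.080, which is < -241
This sign pattern matches Central.

Central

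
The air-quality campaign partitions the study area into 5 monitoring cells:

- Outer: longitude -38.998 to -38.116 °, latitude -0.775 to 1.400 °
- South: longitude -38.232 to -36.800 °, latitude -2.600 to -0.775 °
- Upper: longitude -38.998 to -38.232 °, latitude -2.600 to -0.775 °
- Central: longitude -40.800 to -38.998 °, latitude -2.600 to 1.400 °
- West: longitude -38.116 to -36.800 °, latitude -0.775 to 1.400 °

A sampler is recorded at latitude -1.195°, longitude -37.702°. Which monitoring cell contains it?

The point has longitude = -37.702 and latitude = -1.195.
Only South satisfies -38.232 ≤ longitude ≤ -36.800 and -2.600 ≤ latitude ≤ -0.775.

South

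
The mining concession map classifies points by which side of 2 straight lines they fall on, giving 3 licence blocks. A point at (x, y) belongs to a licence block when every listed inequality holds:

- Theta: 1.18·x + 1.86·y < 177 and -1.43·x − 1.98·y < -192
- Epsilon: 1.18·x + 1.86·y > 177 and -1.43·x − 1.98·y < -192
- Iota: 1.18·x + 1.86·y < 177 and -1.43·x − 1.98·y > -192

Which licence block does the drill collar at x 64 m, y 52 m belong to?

Theta

1.18·64 + 1.86·52 = 172.240, which is < 177
-1.43·64 − 1.98·52 = -194.480, which is < -192
This sign pattern matches Theta.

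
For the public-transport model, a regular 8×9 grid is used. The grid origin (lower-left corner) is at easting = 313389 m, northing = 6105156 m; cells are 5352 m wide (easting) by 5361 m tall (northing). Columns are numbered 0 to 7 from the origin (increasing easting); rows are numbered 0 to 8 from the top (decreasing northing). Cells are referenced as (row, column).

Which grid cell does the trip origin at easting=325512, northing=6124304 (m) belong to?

(5, 2)

Column index: ⌊(325512 − 313389) / 5352⌋ = ⌊2.265⌋ = 2
Row offset from origin: ⌊(6124304 − 6105156) / 5361⌋ = ⌊3.572⌋ = 3 → row 5 (counted from top)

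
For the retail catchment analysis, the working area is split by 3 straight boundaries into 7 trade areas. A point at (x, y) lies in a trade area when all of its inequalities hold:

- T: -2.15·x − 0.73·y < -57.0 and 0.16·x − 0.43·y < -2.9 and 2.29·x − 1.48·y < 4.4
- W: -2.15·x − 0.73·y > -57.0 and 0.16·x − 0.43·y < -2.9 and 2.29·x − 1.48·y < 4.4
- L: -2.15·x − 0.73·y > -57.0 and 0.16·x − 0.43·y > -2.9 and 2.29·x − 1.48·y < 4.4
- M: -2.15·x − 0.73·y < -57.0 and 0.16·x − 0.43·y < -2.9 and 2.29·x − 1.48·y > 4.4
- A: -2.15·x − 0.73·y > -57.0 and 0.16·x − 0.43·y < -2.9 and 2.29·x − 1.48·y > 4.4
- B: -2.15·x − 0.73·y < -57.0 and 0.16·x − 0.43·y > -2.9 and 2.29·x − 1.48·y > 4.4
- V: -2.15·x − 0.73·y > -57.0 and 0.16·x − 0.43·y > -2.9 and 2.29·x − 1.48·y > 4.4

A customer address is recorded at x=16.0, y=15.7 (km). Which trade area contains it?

-2.15·16.0 − 0.73·15.7 = -45.861, which is > -57.0
0.16·16.0 − 0.43·15.7 = -4.191, which is < -2.9
2.29·16.0 − 1.48·15.7 = 13.404, which is > 4.4
This sign pattern matches A.

A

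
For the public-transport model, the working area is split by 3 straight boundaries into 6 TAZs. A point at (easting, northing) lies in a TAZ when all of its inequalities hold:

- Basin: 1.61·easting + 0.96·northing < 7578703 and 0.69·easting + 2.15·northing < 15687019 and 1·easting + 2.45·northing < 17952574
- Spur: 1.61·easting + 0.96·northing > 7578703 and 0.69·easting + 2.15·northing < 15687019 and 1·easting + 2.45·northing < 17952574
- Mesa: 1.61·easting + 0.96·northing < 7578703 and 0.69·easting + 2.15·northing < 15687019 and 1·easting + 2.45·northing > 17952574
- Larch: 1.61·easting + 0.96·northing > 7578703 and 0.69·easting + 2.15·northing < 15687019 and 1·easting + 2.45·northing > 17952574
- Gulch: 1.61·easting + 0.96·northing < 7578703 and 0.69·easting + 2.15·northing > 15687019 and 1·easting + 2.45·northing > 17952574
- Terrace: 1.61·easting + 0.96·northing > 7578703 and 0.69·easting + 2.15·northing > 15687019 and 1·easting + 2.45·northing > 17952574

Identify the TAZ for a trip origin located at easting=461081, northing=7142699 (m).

1.61·461081 + 0.96·7142699 = 7599331.450, which is > 7578703
0.69·461081 + 2.15·7142699 = 15674948.740, which is < 15687019
1·461081 + 2.45·7142699 = 17960693.550, which is > 17952574
This sign pattern matches Larch.

Larch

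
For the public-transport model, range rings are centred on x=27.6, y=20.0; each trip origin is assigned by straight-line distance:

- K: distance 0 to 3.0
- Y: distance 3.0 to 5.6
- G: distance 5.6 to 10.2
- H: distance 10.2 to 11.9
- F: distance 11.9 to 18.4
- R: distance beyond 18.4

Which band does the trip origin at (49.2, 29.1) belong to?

Distance = √((49.2−27.6)² + (29.1−20.0)²) = √(466.560 + 82.810) = 23.439.
18.4 ≤ 23.439 < ∞ → R.

R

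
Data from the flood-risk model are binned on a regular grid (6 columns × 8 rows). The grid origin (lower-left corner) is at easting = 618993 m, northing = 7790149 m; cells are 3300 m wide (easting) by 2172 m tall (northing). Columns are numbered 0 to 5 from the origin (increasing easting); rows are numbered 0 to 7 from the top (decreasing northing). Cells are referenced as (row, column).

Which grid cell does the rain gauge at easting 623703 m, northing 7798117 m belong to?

Column index: ⌊(623703 − 618993) / 3300⌋ = ⌊1.427⌋ = 1
Row offset from origin: ⌊(7798117 − 7790149) / 2172⌋ = ⌊3.669⌋ = 3 → row 4 (counted from top)

(4, 1)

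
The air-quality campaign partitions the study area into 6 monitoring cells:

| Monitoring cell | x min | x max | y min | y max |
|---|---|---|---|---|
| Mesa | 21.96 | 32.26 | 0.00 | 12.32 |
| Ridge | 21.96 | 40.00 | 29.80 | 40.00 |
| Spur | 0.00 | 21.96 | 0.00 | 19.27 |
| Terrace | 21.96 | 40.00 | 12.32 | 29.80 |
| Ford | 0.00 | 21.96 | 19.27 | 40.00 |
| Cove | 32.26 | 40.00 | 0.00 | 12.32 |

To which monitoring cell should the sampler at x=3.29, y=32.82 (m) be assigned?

The point has x = 3.29 and y = 32.82.
Only Ford satisfies 0.00 ≤ x ≤ 21.96 and 19.27 ≤ y ≤ 40.00.

Ford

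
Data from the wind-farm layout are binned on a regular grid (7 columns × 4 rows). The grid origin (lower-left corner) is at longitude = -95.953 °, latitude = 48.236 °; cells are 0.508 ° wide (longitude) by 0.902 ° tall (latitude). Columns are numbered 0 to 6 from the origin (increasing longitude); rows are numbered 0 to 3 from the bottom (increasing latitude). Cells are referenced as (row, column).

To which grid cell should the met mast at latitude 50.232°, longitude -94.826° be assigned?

(2, 2)

Column index: ⌊(-94.826 − -95.953) / 0.508⌋ = ⌊2.219⌋ = 2
Row offset from origin: ⌊(50.232 − 48.236) / 0.902⌋ = ⌊2.213⌋ = 2 → row 2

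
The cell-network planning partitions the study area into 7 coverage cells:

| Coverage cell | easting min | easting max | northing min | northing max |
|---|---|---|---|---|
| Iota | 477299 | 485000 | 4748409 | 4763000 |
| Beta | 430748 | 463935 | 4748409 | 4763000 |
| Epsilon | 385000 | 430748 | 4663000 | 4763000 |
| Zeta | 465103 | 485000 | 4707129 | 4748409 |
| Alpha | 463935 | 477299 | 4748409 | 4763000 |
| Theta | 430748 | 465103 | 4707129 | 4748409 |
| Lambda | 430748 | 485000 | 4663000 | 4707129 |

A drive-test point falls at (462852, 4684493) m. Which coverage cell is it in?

Lambda

The point has easting = 462852 and northing = 4684493.
Only Lambda satisfies 430748 ≤ easting ≤ 485000 and 4663000 ≤ northing ≤ 4707129.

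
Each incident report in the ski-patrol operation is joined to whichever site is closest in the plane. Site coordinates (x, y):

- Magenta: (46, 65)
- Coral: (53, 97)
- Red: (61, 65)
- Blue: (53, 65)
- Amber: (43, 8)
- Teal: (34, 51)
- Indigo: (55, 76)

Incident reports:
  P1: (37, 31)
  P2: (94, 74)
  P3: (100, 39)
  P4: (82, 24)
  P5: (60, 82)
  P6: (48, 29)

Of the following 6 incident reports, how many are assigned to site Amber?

2

P1 → Teal
P2 → Red
P3 → Red
P4 → Amber
P5 → Indigo
P6 → Amber
2 of the 6 go to Amber.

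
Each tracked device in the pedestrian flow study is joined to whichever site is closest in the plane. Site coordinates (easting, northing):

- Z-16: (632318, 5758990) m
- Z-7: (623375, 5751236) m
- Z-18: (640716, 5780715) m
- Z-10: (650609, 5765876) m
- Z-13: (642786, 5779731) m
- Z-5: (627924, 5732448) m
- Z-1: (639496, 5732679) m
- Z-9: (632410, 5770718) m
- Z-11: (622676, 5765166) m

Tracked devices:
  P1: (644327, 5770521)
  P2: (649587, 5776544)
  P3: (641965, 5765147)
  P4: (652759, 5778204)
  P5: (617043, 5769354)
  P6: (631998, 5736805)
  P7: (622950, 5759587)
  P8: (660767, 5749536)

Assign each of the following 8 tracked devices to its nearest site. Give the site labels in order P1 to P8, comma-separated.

P1 → Z-10 (d²=61039549.00)
P2 → Z-13 (d²=56410570.00)
P3 → Z-10 (d²=75250177.00)
P4 → Z-13 (d²=101792458.00)
P5 → Z-11 (d²=49270033.00)
P6 → Z-5 (d²=35580925.00)
P7 → Z-11 (d²=31200317.00)
P8 → Z-10 (d²=370180564.00)

Z-10, Z-13, Z-10, Z-13, Z-11, Z-5, Z-11, Z-10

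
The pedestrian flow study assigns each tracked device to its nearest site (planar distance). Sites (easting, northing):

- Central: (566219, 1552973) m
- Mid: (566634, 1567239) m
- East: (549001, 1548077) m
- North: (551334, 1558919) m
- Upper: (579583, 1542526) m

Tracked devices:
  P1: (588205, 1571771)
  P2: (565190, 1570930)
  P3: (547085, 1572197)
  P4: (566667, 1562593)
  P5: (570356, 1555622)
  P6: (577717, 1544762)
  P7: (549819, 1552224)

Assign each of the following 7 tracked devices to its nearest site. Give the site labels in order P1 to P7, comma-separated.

Mid, Mid, North, Mid, Central, Upper, East

P1 → Mid (d²=485847065.00)
P2 → Mid (d²=15708617.00)
P3 → North (d²=194359285.00)
P4 → Mid (d²=21586405.00)
P5 → Central (d²=24131970.00)
P6 → Upper (d²=8481652.00)
P7 → East (d²=17866733.00)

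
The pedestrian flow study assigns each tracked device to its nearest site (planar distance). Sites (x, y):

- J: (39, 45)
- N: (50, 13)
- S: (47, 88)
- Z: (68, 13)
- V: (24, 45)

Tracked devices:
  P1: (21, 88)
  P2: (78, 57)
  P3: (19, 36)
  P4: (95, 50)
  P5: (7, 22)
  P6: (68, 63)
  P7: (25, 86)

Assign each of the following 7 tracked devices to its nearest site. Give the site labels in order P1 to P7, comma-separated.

P1 → S (d²=676.00)
P2 → J (d²=1665.00)
P3 → V (d²=106.00)
P4 → Z (d²=2098.00)
P5 → V (d²=818.00)
P6 → S (d²=1066.00)
P7 → S (d²=488.00)

S, J, V, Z, V, S, S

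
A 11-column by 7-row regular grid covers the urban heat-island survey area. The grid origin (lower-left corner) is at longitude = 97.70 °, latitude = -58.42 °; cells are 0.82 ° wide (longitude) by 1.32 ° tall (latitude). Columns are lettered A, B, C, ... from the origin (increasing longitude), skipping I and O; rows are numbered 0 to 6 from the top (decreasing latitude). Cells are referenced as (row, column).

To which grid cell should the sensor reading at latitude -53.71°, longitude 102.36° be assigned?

(3, F)

Column index: ⌊(102.36 − 97.70) / 0.82⌋ = ⌊5.683⌋ = 5 → column F
Row offset from origin: ⌊(-53.71 − -58.42) / 1.32⌋ = ⌊3.568⌋ = 3 → row 3 (counted from top)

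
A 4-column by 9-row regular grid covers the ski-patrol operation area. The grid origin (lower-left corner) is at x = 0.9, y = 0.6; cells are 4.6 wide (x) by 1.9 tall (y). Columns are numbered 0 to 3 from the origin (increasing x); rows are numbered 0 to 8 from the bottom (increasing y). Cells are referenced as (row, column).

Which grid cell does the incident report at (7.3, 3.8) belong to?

(1, 1)

Column index: ⌊(7.3 − 0.9) / 4.6⌋ = ⌊1.391⌋ = 1
Row offset from origin: ⌊(3.8 − 0.6) / 1.9⌋ = ⌊1.684⌋ = 1 → row 1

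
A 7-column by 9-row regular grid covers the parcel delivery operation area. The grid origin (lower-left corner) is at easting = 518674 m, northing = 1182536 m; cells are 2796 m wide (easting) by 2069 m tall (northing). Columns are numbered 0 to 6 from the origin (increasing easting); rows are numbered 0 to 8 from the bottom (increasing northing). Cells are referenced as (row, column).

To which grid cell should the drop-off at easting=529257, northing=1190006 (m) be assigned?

Column index: ⌊(529257 − 518674) / 2796⌋ = ⌊3.785⌋ = 3
Row offset from origin: ⌊(1190006 − 1182536) / 2069⌋ = ⌊3.610⌋ = 3 → row 3

(3, 3)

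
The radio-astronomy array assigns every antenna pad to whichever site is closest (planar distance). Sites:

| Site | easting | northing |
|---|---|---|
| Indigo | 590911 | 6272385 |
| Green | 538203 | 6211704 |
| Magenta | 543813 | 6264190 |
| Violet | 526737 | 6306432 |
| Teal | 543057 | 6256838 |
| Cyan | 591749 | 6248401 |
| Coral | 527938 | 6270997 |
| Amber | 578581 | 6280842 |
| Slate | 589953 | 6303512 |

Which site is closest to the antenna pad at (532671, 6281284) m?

Coral

Squared distances to each site:
Indigo: 3471089801.000; Green: 4871979424.000; Magenta: 416349000.000; Violet: 667634260.000; Teal: 705475912.000; Cyan: 4571501773.000; Coral: 128223658.000; Amber: 2107923464.000; Slate: 3775311508.000.
Minimum at Coral.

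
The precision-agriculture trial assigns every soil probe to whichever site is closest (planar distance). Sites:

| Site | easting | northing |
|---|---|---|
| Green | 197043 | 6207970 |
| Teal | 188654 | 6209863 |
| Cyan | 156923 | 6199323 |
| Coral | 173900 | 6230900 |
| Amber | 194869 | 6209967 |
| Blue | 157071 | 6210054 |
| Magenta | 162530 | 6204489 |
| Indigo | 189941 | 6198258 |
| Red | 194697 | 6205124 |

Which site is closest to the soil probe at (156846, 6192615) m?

Squared distances to each site:
Green: 1851574834.000; Teal: 1309242368.000; Cyan: 45003193.000; Coral: 1756580141.000; Amber: 1746840433.000; Blue: 304169346.000; Magenta: 173299732.000; Indigo: 1127122474.000; Red: 1589173282.000.
Minimum at Cyan.

Cyan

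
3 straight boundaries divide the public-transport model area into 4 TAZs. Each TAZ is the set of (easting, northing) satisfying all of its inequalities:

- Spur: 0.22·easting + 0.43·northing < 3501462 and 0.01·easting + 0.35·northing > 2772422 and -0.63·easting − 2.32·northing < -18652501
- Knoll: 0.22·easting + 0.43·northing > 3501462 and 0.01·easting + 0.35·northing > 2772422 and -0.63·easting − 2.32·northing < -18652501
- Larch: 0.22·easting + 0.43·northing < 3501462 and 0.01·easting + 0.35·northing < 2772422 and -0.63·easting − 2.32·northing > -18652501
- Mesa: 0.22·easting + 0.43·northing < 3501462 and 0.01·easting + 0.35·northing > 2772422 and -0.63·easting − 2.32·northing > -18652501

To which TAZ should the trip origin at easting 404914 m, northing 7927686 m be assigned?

0.22·404914 + 0.43·7927686 = 3497986.060, which is < 3501462
0.01·404914 + 0.35·7927686 = 2778739.240, which is > 2772422
-0.63·404914 − 2.32·7927686 = -18647327.340, which is > -18652501
This sign pattern matches Mesa.

Mesa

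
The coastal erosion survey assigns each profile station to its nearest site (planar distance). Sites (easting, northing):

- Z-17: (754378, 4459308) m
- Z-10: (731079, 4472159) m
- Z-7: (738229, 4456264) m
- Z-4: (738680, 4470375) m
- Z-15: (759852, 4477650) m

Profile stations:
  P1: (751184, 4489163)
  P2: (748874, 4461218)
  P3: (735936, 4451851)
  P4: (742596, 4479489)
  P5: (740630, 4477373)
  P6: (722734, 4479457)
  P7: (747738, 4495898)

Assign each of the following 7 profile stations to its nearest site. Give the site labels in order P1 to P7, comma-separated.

P1 → Z-15 (d²=207683393.00)
P2 → Z-17 (d²=33942116.00)
P3 → Z-7 (d²=24732418.00)
P4 → Z-4 (d²=98400052.00)
P5 → Z-4 (d²=52774504.00)
P6 → Z-10 (d²=122899829.00)
P7 → Z-15 (d²=479738500.00)

Z-15, Z-17, Z-7, Z-4, Z-4, Z-10, Z-15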